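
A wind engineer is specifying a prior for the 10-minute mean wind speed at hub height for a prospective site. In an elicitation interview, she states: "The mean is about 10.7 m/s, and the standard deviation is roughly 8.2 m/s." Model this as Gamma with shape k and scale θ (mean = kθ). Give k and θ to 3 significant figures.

For Gamma(k, scale θ): mean = kθ, variance = kθ², so CV = 1/√k.
CV = SD/mean = 8.2/10.7 = 0.7664, hence k = 1/CV² = 1.7.
Then θ = mean/k = 10.7/1.7 = 6.28.

k ≈ 1.7, θ ≈ 6.28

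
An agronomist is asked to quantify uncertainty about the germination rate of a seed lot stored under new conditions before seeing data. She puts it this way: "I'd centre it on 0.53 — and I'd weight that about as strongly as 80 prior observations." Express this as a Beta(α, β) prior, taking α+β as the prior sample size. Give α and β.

α = 42.4, β = 37.6

Under the effective-sample-size interpretation, Beta(α, β) has prior mean α/(α+β) and prior sample size α+β.
So α+β = 80 and α/(α+β) = 0.53, giving α = 0.53·80 = 42.4 and β = 80 − 42.4 = 37.6.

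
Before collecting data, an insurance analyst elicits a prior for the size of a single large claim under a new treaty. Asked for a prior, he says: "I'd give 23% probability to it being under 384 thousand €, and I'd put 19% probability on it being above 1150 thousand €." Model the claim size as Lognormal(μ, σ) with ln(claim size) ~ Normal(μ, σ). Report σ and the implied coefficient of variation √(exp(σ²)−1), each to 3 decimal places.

If T ~ Lognormal(μ,σ) then ln T ~ Normal(μ,σ), so the p-quantile of ln T is μ + z_p·σ.
ln(384) = 5.951 and ln(1150) = 7.048; z_{0.23} = -0.7388, z_{0.81} = 0.8779.
σ = (7.048 − 5.951)/(0.8779 − (-0.7388)) = 0.678.
μ = 5.951 − (-0.7388)·0.678 = 6.452.
CV = √(exp(σ²)−1) = √(exp(0.4603)−1) = 0.765.

σ ≈ 0.678, CV ≈ 0.765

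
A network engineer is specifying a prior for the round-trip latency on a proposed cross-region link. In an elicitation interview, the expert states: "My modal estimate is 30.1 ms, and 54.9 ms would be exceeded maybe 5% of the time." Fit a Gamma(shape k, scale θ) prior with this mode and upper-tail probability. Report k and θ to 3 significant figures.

k ≈ 8.71, θ ≈ 3.9

Gamma(k,θ) with k>1 has mode (k−1)θ, so θ = 30.1/(k−1).
Need P(X < 54.9) = 0.95 with θ tied to k this way. Start at k = 2, θ = 30.1: P(X<54.9) ≈ 0.544.
Too low — raise k to concentrate. Iterating converges to k ≈ 8.71.
Then θ = 30.1/(8.71−1) ≈ 3.9.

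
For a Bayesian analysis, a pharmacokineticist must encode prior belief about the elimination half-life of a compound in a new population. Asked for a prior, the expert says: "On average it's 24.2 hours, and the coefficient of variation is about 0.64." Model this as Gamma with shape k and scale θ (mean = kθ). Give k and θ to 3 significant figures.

k ≈ 2.44, θ ≈ 9.91

For Gamma(k, scale θ): mean = kθ, variance = kθ², so CV = 1/√k.
CV = 0.64, hence k = 1/CV² = 2.44.
Then θ = mean/k = 24.2/2.44 = 9.91.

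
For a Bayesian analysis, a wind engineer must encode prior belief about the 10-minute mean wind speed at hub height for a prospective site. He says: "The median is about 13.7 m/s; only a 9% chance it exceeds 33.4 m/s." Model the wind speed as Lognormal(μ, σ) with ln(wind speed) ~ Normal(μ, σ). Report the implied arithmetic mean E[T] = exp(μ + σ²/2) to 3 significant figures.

If T ~ Lognormal(μ,σ) then ln T ~ Normal(μ,σ), so the p-quantile of ln T is μ + z_p·σ.
ln(13.7) = 2.617 and ln(33.4) = 3.509; z_{0.5} = 0, z_{0.91} = 1.341.
σ = (3.509 − 2.617)/(1.341 − (0)) = 0.665.
μ = 2.617 − (0)·0.665 = 2.617.
E[T] = exp(μ + σ²/2) = exp(2.617 + 0.2209) = 17.1 m/s.

E[T] ≈ 17.1 m/s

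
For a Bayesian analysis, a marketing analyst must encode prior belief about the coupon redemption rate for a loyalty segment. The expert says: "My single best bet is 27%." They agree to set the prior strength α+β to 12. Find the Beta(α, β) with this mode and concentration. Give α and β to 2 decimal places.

For α,β > 1 the Beta mode is (α−1)/(α+β−2). With α+β = 12, the mode is (α−1)/10.
Set (α−1)/10 = 0.27 → α = 1 + 0.27·10 = 3.70.
β = 12 − α = 8.30.

α = 3.70, β = 8.30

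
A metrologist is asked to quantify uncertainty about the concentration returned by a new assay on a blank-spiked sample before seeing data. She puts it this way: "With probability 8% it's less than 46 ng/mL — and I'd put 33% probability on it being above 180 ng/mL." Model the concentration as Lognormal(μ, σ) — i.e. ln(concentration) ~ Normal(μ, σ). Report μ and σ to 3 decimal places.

If T ~ Lognormal(μ,σ) then ln T ~ Normal(μ,σ), so the p-quantile of ln T is μ + z_p·σ.
ln(46) = 3.829 and ln(180) = 5.193; z_{0.08} = -1.405, z_{0.67} = 0.4399.
σ = (5.193 − 3.829)/(0.4399 − (-1.405)) = 0.739.
μ = 3.829 − (-1.405)·0.739 = 4.868.

μ ≈ 4.868, σ ≈ 0.739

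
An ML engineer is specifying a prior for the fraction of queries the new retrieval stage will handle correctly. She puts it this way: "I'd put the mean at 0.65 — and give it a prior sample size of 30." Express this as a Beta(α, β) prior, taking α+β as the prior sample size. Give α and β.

α = 19.5, β = 10.5

Under the effective-sample-size interpretation, Beta(α, β) has prior mean α/(α+β) and prior sample size α+β.
So α+β = 30 and α/(α+β) = 0.65, giving α = 0.65·30 = 19.5 and β = 30 − 19.5 = 10.5.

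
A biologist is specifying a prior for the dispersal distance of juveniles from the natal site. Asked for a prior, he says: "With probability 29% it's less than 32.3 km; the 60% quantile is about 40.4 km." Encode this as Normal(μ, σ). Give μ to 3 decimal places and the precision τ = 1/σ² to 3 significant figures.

For Normal(μ,σ), the p-quantile is μ + z_p·σ. Here z_{0.29} = -0.5534, z_{0.6} = 0.2533.
So 32.3 = μ − 0.5534σ and 40.4 = μ + 0.2533σ.
Subtracting: σ = (40.4 − 32.3)/(0.2533 − (-0.5534)) = 10.041.
Then μ = 32.3 − (-0.5534)·10.041 = 37.856.
Precision τ = 1/σ² = 1/10.04² = 0.00992.

μ = 37.856, τ = 0.00992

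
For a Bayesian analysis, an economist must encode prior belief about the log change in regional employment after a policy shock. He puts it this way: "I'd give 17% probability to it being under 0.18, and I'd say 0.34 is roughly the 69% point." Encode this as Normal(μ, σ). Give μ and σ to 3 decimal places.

For Normal(μ,σ), the p-quantile is μ + z_p·σ. Here z_{0.17} = -0.9542, z_{0.69} = 0.4959.
So 0.18 = μ − 0.9542σ and 0.34 = μ + 0.4959σ.
Subtracting: σ = (0.34 − 0.18)/(0.4959 − (-0.9542)) = 0.110.
Then μ = 0.18 − (-0.9542)·0.110 = 0.285.

μ = 0.285, σ = 0.110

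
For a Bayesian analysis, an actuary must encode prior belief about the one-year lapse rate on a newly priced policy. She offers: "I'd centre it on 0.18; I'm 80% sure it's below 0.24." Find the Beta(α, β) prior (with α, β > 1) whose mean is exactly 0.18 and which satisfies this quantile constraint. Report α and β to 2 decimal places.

α ≈ 4.70, β ≈ 21.41

With mean 0.18 fixed, write α = 0.18s, β = 0.82s where s = α+β.
Need P(θ < 0.24) = 0.8 under Beta(0.18s, 0.82s). Normal approximation: (q−m)/√(m(1−m)/s) ≈ z_{0.8} = 0.842, so s ≈ 0.18·0.82·(0.842)²/(0.24−0.18)² = 29.0.
At s = 29.0: P(θ<0.24) ≈ 0.810. Adjusting to match 0.8 gives s ≈ 26.11.
So α = 0.18·26.11 ≈ 4.70, β = 0.82·26.11 ≈ 21.41.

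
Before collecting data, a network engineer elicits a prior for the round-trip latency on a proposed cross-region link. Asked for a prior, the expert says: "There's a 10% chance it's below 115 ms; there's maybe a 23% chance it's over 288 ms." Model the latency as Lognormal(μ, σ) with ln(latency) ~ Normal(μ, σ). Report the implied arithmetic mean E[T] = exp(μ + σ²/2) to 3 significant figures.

If T ~ Lognormal(μ,σ) then ln T ~ Normal(μ,σ), so the p-quantile of ln T is μ + z_p·σ.
ln(115) = 4.745 and ln(288) = 5.663; z_{0.1} = -1.282, z_{0.77} = 0.7388.
σ = (5.663 − 4.745)/(0.7388 − (-1.282)) = 0.454.
μ = 4.745 − (-1.282)·0.454 = 5.327.
E[T] = exp(μ + σ²/2) = exp(5.327 + 0.1032) = 228 ms.

E[T] ≈ 228 ms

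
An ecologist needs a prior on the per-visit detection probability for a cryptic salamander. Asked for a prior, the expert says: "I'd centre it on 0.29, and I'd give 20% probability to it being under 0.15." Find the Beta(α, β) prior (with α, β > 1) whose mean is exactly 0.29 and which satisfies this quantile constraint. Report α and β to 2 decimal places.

With mean 0.29 fixed, write α = 0.29s, β = 0.71s where s = α+β.
Need P(θ < 0.15) = 0.2 under Beta(0.29s, 0.71s). Normal approximation: (q−m)/√(m(1−m)/s) ≈ z_{0.2} = -0.842, so s ≈ 0.29·0.71·(-0.842)²/(0.15−0.29)² = 7.4.
At s = 7.4: P(θ<0.15) ≈ 0.205. Adjusting to match 0.2 gives s ≈ 7.69.
So α = 0.29·7.69 ≈ 2.23, β = 0.71·7.69 ≈ 5.46.

α ≈ 2.23, β ≈ 5.46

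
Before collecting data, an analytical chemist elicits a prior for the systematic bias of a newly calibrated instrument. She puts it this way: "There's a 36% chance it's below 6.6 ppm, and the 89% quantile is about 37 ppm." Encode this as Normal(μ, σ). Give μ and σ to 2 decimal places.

For Normal(μ,σ), the p-quantile is μ + z_p·σ. Here z_{0.36} = -0.3585, z_{0.89} = 1.227.
So 6.6 = μ − 0.3585σ and 37 = μ + 1.227σ.
Subtracting: σ = (37 − 6.6)/(1.227 − (-0.3585)) = 19.18.
Then μ = 6.6 − (-0.3585)·19.18 = 13.48.

μ = 13.48, σ = 19.18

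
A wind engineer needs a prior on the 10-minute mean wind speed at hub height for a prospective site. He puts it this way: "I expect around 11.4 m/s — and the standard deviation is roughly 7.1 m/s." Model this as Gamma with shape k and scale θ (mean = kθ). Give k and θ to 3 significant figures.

For Gamma(k, scale θ): mean = kθ, variance = kθ², so CV = 1/√k.
CV = SD/mean = 7.1/11.4 = 0.6228, hence k = 1/CV² = 2.58.
Then θ = mean/k = 11.4/2.58 = 4.42.

k ≈ 2.58, θ ≈ 4.42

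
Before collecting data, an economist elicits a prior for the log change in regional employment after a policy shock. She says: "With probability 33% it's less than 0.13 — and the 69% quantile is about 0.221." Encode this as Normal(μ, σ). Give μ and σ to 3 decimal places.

μ = 0.173, σ = 0.097

For Normal(μ,σ), the p-quantile is μ + z_p·σ. Here z_{0.33} = -0.4399, z_{0.69} = 0.4959.
So 0.13 = μ − 0.4399σ and 0.221 = μ + 0.4959σ.
Subtracting: σ = (0.221 − 0.13)/(0.4959 − (-0.4399)) = 0.097.
Then μ = 0.13 − (-0.4399)·0.097 = 0.173.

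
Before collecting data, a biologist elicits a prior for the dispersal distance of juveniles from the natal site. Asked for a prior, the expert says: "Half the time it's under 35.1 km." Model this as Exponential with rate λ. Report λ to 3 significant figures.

λ ≈ 0.0197

Exponential median = ln 2 / λ, so λ = ln 2 / 35.1 = 0.0197.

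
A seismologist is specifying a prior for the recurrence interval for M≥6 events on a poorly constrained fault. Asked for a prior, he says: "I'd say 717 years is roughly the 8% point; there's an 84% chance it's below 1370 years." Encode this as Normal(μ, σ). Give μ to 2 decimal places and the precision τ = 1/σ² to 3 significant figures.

μ = 1099.37, τ = 1.35e-05

For Normal(μ,σ), the p-quantile is μ + z_p·σ. Here z_{0.08} = -1.405, z_{0.84} = 0.9945.
So 717 = μ − 1.405σ and 1370 = μ + 0.9945σ.
Subtracting: σ = (1370 − 717)/(0.9945 − (-1.405)) = 272.14.
Then μ = 717 − (-1.405)·272.14 = 1099.37.
Precision τ = 1/σ² = 1/272.1² = 1.35e-05.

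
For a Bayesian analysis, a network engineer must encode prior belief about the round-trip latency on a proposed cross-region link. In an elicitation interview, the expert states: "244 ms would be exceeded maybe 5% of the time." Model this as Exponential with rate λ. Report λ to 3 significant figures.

λ ≈ 0.0123

P(T > 244.0) = e^(−λ·244.0) = 0.05, so λ = −ln(0.05)/244.0 = 0.0123.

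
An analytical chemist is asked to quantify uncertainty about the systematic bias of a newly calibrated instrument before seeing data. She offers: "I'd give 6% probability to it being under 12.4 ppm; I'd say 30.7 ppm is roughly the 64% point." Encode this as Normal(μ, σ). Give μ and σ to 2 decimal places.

μ = 27.27, σ = 9.56

The p-quantile of Normal(μ,σ) is μ + z_p·σ, with z_{0.06} = -1.555 and z_{0.64} = 0.3585.
Eliminate σ: μ = (z₂·x₁ − z₁·x₂)/(z₂ − z₁) = (0.3585·12.4 − (-1.555)·30.7)/1.913 = 27.27.
Then σ = (x₂ − x₁)/(z₂ − z₁) = (30.7 − 12.4)/1.913 = 9.56.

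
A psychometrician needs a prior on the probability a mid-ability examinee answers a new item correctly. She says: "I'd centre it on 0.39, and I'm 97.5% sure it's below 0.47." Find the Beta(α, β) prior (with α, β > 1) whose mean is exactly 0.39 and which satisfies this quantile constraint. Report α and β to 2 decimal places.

With mean 0.39 fixed, write α = 0.39s, β = 0.61s where s = α+β.
Need P(θ < 0.47) = 0.975 under Beta(0.39s, 0.61s). Normal approximation: (q−m)/√(m(1−m)/s) ≈ z_{0.975} = 1.96, so s ≈ 0.39·0.61·(1.96)²/(0.47−0.39)² = 142.8.
At s = 142.8: P(θ<0.47) ≈ 0.974. Adjusting to match 0.975 gives s ≈ 146.54.
So α = 0.39·146.54 ≈ 57.15, β = 0.61·146.54 ≈ 89.39.

α ≈ 57.15, β ≈ 89.39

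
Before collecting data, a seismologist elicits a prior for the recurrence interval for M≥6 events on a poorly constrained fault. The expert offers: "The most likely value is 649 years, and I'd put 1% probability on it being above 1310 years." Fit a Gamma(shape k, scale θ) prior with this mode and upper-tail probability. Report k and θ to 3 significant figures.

k ≈ 10.9, θ ≈ 65.3

Gamma(k,θ) with k>1 has mode (k−1)θ, so θ = 649/(k−1).
Need P(X < 1310) = 0.99 with θ tied to k this way. Start at k = 2, θ = 649: P(X<1310) ≈ 0.599.
Too low — raise k to concentrate. Iterating converges to k ≈ 10.9.
Then θ = 649/(10.9−1) ≈ 65.3.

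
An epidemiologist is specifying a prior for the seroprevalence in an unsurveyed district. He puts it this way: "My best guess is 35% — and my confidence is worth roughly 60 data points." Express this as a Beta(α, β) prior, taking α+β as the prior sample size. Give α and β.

Under the effective-sample-size interpretation, Beta(α, β) has prior mean α/(α+β) and prior sample size α+β.
So α+β = 60 and α/(α+β) = 0.35, giving α = 0.35·60 = 21 and β = 60 − 21 = 39.

α = 21, β = 39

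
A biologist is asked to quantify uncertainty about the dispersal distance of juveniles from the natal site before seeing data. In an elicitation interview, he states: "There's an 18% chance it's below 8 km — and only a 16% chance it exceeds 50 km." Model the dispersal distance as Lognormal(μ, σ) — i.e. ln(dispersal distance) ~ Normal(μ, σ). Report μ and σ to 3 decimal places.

μ ≈ 2.958, σ ≈ 0.960

If T ~ Lognormal(μ,σ) then ln T ~ Normal(μ,σ), so the p-quantile of ln T is μ + z_p·σ.
ln(8) = 2.079 and ln(50) = 3.912; z_{0.18} = -0.9154, z_{0.84} = 0.9945.
σ = (3.912 − 2.079)/(0.9945 − (-0.9154)) = 0.960.
μ = 2.079 − (-0.9154)·0.960 = 2.958.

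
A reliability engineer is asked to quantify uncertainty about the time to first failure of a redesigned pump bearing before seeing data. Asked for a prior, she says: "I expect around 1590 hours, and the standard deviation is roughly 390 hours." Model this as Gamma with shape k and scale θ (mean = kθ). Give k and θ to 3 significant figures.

For Gamma(k, scale θ): mean = kθ, variance = kθ², so CV = 1/√k.
CV = SD/mean = 390/1590 = 0.2453, hence k = 1/CV² = 16.6.
Then θ = mean/k = 1590/16.6 = 95.7.

k ≈ 16.6, θ ≈ 95.7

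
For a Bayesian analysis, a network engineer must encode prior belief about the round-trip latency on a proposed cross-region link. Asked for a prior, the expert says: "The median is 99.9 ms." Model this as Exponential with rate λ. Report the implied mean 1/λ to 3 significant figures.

mean ≈ 144 ms

Exponential median = ln 2 / λ, so λ = ln 2 / 99.9 = 0.00694.
Mean = 1/λ = 144 ms.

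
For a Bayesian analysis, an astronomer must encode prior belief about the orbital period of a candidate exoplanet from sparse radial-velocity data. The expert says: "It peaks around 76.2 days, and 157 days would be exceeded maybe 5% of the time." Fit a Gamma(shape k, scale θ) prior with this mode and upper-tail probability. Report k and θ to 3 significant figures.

k ≈ 6.29, θ ≈ 14.4

Gamma(k,θ) with k>1 has mode (k−1)θ, so θ = 76.2/(k−1).
Need P(X < 157) = 0.95 with θ tied to k this way. Start at k = 2, θ = 76.2: P(X<157) ≈ 0.610.
Too low — raise k to concentrate. Iterating converges to k ≈ 6.29.
Then θ = 76.2/(6.29−1) ≈ 14.4.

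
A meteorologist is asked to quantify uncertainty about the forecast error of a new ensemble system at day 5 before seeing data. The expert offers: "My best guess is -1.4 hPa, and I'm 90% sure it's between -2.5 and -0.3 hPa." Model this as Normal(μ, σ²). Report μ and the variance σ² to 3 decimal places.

μ = -1.400, σ² = 0.447

A symmetric 90% interval runs μ ± z·σ with z = 1.645.
Half-width = 1.1, so σ = 1.1/1.645 = 0.6688 and σ² = 0.447.
μ is the stated best guess, -1.400.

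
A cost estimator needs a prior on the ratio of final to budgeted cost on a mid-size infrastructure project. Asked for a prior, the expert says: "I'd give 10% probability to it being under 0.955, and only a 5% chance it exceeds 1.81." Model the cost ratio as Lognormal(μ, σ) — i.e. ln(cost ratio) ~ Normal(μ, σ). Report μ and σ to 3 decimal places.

If T ~ Lognormal(μ,σ) then ln T ~ Normal(μ,σ), so the p-quantile of ln T is μ + z_p·σ.
ln(0.955) = -0.04604 and ln(1.81) = 0.5933; z_{0.1} = -1.282, z_{0.95} = 1.645.
σ = (0.5933 − -0.04604)/(1.645 − (-1.282)) = 0.218.
μ = -0.04604 − (-1.282)·0.218 = 0.234.

μ ≈ 0.234, σ ≈ 0.218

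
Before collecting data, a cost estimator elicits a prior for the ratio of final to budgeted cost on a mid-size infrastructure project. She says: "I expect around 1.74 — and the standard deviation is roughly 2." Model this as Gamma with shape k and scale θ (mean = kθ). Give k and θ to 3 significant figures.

For Gamma(k, scale θ): mean = kθ, variance = kθ², so CV = 1/√k.
CV = SD/mean = 2/1.74 = 1.149, hence k = 1/CV² = 0.757.
Then θ = mean/k = 1.74/0.757 = 2.3.

k ≈ 0.757, θ ≈ 2.3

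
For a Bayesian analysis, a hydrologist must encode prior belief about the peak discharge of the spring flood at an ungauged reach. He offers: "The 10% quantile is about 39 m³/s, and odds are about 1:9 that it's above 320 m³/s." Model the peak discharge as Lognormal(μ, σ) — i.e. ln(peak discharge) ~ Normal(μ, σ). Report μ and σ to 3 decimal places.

μ ≈ 4.716, σ ≈ 0.821

If T ~ Lognormal(μ,σ) then ln T ~ Normal(μ,σ), so the p-quantile of ln T is μ + z_p·σ.
ln(39) = 3.664 and ln(320) = 5.768; z_{0.1} = -1.282, z_{0.9} = 1.282.
σ = (5.768 − 3.664)/(1.282 − (-1.282)) = 0.821.
μ = 3.664 − (-1.282)·0.821 = 4.716.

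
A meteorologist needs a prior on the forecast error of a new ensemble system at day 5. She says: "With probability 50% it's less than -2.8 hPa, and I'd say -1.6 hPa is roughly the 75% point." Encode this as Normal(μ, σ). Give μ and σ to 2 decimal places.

The p-quantile of Normal(μ,σ) is μ + z_p·σ, with z_{0.5} = 0 and z_{0.75} = 0.6745.
Eliminate σ: μ = (z₂·x₁ − z₁·x₂)/(z₂ − z₁) = (0.6745·-2.8 − (0)·-1.6)/0.6745 = -2.80.
Then σ = (x₂ − x₁)/(z₂ − z₁) = (-1.6 − -2.8)/0.6745 = 1.78.

μ = -2.80, σ = 1.78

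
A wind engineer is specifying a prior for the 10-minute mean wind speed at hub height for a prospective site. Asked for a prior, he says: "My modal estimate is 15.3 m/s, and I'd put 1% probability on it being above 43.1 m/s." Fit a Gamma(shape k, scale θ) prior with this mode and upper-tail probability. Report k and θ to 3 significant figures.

Gamma(k,θ) with k>1 has mode (k−1)θ, so θ = 15.3/(k−1).
Need P(X < 43.1) = 0.99 with θ tied to k this way. Start at k = 2, θ = 15.3: P(X<43.1) ≈ 0.772.
Too low — raise k to concentrate. Iterating converges to k ≈ 5.26.
Then θ = 15.3/(5.26−1) ≈ 3.59.

k ≈ 5.26, θ ≈ 3.59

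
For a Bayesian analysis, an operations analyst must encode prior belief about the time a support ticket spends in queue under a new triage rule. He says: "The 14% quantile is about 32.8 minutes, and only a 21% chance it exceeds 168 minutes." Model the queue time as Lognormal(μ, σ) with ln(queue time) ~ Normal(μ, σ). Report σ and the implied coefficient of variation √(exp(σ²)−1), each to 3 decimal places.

σ ≈ 0.866, CV ≈ 1.056

If T ~ Lognormal(μ,σ) then ln T ~ Normal(μ,σ), so the p-quantile of ln T is μ + z_p·σ.
ln(32.8) = 3.49 and ln(168) = 5.124; z_{0.14} = -1.08, z_{0.79} = 0.8064.
σ = (5.124 − 3.49)/(0.8064 − (-1.08)) = 0.866.
μ = 3.49 − (-1.08)·0.866 = 4.426.
CV = √(exp(σ²)−1) = √(exp(0.7496)−1) = 1.056.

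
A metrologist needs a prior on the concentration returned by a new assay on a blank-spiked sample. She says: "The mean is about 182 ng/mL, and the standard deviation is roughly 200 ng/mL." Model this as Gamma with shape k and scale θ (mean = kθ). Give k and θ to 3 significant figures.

k ≈ 0.828, θ ≈ 220

For Gamma(k, scale θ): mean = kθ, variance = kθ², so CV = 1/√k.
CV = SD/mean = 200/182 = 1.099, hence k = 1/CV² = 0.828.
Then θ = mean/k = 182/0.828 = 220.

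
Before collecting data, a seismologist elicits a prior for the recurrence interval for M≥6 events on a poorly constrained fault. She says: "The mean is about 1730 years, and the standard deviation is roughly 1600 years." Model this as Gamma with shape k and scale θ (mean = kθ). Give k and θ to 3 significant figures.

For Gamma(k, scale θ): mean = kθ, variance = kθ², so CV = 1/√k.
CV = SD/mean = 1600/1730 = 0.9249, hence k = 1/CV² = 1.17.
Then θ = mean/k = 1730/1.17 = 1480.

k ≈ 1.17, θ ≈ 1480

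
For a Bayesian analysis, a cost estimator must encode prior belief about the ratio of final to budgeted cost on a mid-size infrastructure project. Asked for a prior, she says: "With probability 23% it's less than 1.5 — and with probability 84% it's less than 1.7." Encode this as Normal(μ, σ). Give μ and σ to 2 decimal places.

μ = 1.59, σ = 0.12

For Normal(μ,σ), the p-quantile is μ + z_p·σ. Here z_{0.23} = -0.7388, z_{0.84} = 0.9945.
So 1.5 = μ − 0.7388σ and 1.7 = μ + 0.9945σ.
Subtracting: σ = (1.7 − 1.5)/(0.9945 − (-0.7388)) = 0.12.
Then μ = 1.5 − (-0.7388)·0.12 = 1.59.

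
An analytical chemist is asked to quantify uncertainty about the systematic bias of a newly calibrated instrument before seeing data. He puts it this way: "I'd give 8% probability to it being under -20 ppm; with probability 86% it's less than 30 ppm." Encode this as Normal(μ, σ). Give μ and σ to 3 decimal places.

For Normal(μ,σ), the p-quantile is μ + z_p·σ. Here z_{0.08} = -1.405, z_{0.86} = 1.08.
So -20 = μ − 1.405σ and 30 = μ + 1.08σ.
Subtracting: σ = (30 − -20)/(1.08 − (-1.405)) = 20.118.
Then μ = -20 − (-1.405)·20.118 = 8.267.

μ = 8.267, σ = 20.118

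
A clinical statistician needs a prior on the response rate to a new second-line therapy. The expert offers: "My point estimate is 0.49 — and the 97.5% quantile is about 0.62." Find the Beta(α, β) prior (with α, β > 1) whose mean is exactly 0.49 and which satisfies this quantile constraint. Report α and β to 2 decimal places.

With mean 0.49 fixed, write α = 0.49s, β = 0.51s where s = α+β.
Need P(θ < 0.62) = 0.975 under Beta(0.49s, 0.51s). Normal approximation: (q−m)/√(m(1−m)/s) ≈ z_{0.975} = 1.96, so s ≈ 0.49·0.51·(1.96)²/(0.62−0.49)² = 56.8.
At s = 56.8: P(θ<0.62) ≈ 0.976. Adjusting to match 0.975 gives s ≈ 55.65.
So α = 0.49·55.65 ≈ 27.27, β = 0.51·55.65 ≈ 28.38.

α ≈ 27.27, β ≈ 28.38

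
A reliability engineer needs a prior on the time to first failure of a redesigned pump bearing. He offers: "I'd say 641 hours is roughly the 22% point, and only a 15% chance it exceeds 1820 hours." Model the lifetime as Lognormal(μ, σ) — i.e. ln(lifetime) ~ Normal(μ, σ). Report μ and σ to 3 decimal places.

If T ~ Lognormal(μ,σ) then ln T ~ Normal(μ,σ), so the p-quantile of ln T is μ + z_p·σ.
ln(641) = 6.463 and ln(1820) = 7.507; z_{0.22} = -0.7722, z_{0.85} = 1.036.
σ = (7.507 − 6.463)/(1.036 − (-0.7722)) = 0.577.
μ = 6.463 − (-0.7722)·0.577 = 6.909.

μ ≈ 6.909, σ ≈ 0.577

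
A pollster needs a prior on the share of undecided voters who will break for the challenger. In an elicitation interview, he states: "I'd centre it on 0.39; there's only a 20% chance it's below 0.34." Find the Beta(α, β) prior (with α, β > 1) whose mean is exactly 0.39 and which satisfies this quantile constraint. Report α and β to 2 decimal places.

With mean 0.39 fixed, write α = 0.39s, β = 0.61s where s = α+β.
Need P(θ < 0.34) = 0.2 under Beta(0.39s, 0.61s). Normal approximation: (q−m)/√(m(1−m)/s) ≈ z_{0.2} = -0.842, so s ≈ 0.39·0.61·(-0.842)²/(0.34−0.39)² = 67.4.
At s = 67.4: P(θ<0.34) ≈ 0.202. Adjusting to match 0.2 gives s ≈ 68.31.
So α = 0.39·68.31 ≈ 26.64, β = 0.61·68.31 ≈ 41.67.

α ≈ 26.64, β ≈ 41.67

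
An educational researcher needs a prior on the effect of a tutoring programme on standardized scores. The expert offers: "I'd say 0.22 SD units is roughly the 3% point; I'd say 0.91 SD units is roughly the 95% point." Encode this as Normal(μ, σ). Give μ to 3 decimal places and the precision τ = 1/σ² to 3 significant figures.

μ = 0.588, τ = 26.1

For Normal(μ,σ), the p-quantile is μ + z_p·σ. Here z_{0.03} = -1.881, z_{0.95} = 1.645.
So 0.22 = μ − 1.881σ and 0.91 = μ + 1.645σ.
Subtracting: σ = (0.91 − 0.22)/(1.645 − (-1.881)) = 0.196.
Then μ = 0.22 − (-1.881)·0.196 = 0.588.
Precision τ = 1/σ² = 1/0.1957² = 26.1.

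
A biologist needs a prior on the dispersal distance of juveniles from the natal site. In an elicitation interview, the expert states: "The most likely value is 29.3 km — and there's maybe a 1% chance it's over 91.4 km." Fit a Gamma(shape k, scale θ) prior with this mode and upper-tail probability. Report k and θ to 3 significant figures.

k ≈ 4.45, θ ≈ 8.5

Gamma(k,θ) with k>1 has mode (k−1)θ, so θ = 29.3/(k−1).
Need P(X < 91.4) = 0.99 with θ tied to k this way. Start at k = 2, θ = 29.3: P(X<91.4) ≈ 0.818.
Too low — raise k to concentrate. Iterating converges to k ≈ 4.45.
Then θ = 29.3/(4.45−1) ≈ 8.5.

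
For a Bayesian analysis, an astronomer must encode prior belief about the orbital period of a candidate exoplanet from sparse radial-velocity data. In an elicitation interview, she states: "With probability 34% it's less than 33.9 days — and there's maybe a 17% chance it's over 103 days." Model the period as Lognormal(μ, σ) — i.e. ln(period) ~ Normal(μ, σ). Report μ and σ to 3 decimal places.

μ ≈ 3.859, σ ≈ 0.813

If T ~ Lognormal(μ,σ) then ln T ~ Normal(μ,σ), so the p-quantile of ln T is μ + z_p·σ.
ln(33.9) = 3.523 and ln(103) = 4.635; z_{0.34} = -0.4125, z_{0.83} = 0.9542.
σ = (4.635 − 3.523)/(0.9542 − (-0.4125)) = 0.813.
μ = 3.523 − (-0.4125)·0.813 = 3.859.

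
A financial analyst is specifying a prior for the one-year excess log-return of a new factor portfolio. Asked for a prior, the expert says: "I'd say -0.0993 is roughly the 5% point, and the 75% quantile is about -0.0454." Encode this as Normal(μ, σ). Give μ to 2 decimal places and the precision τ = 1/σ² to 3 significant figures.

The p-quantile of Normal(μ,σ) is μ + z_p·σ, with z_{0.05} = -1.645 and z_{0.75} = 0.6745.
Eliminate σ: μ = (z₂·x₁ − z₁·x₂)/(z₂ − z₁) = (0.6745·-0.0993 − (-1.645)·-0.0454)/2.319 = -0.06.
Then σ = (x₂ − x₁)/(z₂ − z₁) = (-0.0454 − -0.0993)/2.319 = 0.02.
Precision τ = 1/σ² = 1/0.02324² = 1850.

μ = -0.06, τ = 1850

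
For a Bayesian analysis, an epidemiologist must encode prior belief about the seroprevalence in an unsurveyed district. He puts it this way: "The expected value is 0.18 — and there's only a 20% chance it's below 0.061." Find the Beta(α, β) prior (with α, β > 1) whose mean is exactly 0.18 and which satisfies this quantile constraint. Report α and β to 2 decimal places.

With mean 0.18 fixed, write α = 0.18s, β = 0.82s where s = α+β.
Need P(θ < 0.061) = 0.2 under Beta(0.18s, 0.82s). Normal approximation: (q−m)/√(m(1−m)/s) ≈ z_{0.2} = -0.842, so s ≈ 0.18·0.82·(-0.842)²/(0.061−0.18)² = 7.4.
At s = 7.4: P(θ<0.061) ≈ 0.195. Adjusting to match 0.2 gives s ≈ 7.17.
So α = 0.18·7.17 ≈ 1.29, β = 0.82·7.17 ≈ 5.88.

α ≈ 1.29, β ≈ 5.88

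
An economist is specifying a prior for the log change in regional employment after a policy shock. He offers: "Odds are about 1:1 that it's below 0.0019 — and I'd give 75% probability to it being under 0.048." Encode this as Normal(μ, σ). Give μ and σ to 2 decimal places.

μ = 0.00, σ = 0.07

For Normal(μ,σ), the p-quantile is μ + z_p·σ. Here z_{0.5} = 0, z_{0.75} = 0.6745.
So 0.0019 = μ + 0σ and 0.048 = μ + 0.6745σ.
Subtracting: σ = (0.048 − 0.0019)/(0.6745 − (0)) = 0.07.
Then μ = 0.0019 − (0)·0.07 = 0.00.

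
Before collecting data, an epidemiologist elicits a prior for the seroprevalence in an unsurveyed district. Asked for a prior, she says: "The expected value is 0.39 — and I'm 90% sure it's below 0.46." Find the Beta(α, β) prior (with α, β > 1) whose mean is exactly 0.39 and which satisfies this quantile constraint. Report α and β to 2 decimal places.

α ≈ 31.48, β ≈ 49.24

With mean 0.39 fixed, write α = 0.39s, β = 0.61s where s = α+β.
Need P(θ < 0.46) = 0.9 under Beta(0.39s, 0.61s). Normal approximation: (q−m)/√(m(1−m)/s) ≈ z_{0.9} = 1.28, so s ≈ 0.39·0.61·(1.28)²/(0.46−0.39)² = 79.7.
At s = 79.7: P(θ<0.46) ≈ 0.899. Adjusting to match 0.9 gives s ≈ 80.72.
So α = 0.39·80.72 ≈ 31.48, β = 0.61·80.72 ≈ 49.24.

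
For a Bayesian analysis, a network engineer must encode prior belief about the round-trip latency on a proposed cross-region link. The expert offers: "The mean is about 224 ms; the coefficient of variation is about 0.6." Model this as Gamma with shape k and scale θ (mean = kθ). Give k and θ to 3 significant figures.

For Gamma(k, scale θ): mean = kθ, variance = kθ², so CV = 1/√k.
CV = 0.6, hence k = 1/CV² = 2.78.
Then θ = mean/k = 224/2.78 = 80.6.

k ≈ 2.78, θ ≈ 80.6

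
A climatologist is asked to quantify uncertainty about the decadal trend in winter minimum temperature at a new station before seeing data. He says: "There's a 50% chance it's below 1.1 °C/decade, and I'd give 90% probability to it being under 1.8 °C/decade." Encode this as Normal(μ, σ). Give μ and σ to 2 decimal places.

μ = 1.10, σ = 0.55

For Normal(μ,σ), the p-quantile is μ + z_p·σ. Here z_{0.5} = 0, z_{0.9} = 1.282.
So 1.1 = μ + 0σ and 1.8 = μ + 1.282σ.
Subtracting: σ = (1.8 − 1.1)/(1.282 − (0)) = 0.55.
Then μ = 1.1 − (0)·0.55 = 1.10.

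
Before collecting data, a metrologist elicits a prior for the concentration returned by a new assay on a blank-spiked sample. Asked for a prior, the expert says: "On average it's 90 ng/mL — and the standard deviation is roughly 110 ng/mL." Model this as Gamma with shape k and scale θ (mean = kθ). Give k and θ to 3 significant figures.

k ≈ 0.669, θ ≈ 134

For Gamma(k, scale θ): mean = kθ, variance = kθ², so CV = 1/√k.
CV = SD/mean = 110/90 = 1.222, hence k = 1/CV² = 0.669.
Then θ = mean/k = 90/0.669 = 134.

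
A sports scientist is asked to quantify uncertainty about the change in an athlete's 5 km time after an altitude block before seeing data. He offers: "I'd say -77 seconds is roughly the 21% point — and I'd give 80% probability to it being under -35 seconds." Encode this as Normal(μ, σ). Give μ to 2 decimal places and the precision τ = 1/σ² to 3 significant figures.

μ = -56.45, τ = 0.00154

For Normal(μ,σ), the p-quantile is μ + z_p·σ. Here z_{0.21} = -0.8064, z_{0.8} = 0.8416.
So -77 = μ − 0.8064σ and -35 = μ + 0.8416σ.
Subtracting: σ = (-35 − -77)/(0.8416 − (-0.8064)) = 25.48.
Then μ = -77 − (-0.8064)·25.48 = -56.45.
Precision τ = 1/σ² = 1/25.48² = 0.00154.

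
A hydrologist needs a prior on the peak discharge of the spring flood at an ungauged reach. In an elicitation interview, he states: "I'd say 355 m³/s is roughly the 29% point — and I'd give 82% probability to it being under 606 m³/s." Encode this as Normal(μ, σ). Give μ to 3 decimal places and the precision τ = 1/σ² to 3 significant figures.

μ = 449.570, τ = 3.42e-05

The p-quantile of Normal(μ,σ) is μ + z_p·σ, with z_{0.29} = -0.5534 and z_{0.82} = 0.9154.
Eliminate σ: μ = (z₂·x₁ − z₁·x₂)/(z₂ − z₁) = (0.9154·355 − (-0.5534)·606)/1.469 = 449.570.
Then σ = (x₂ − x₁)/(z₂ − z₁) = (606 − 355)/1.469 = 170.894.
Precision τ = 1/σ² = 1/170.9² = 3.42e-05.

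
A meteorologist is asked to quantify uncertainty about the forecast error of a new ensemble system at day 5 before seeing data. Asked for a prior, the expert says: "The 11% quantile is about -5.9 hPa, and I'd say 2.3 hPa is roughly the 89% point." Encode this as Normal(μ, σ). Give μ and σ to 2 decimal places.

The p-quantile of Normal(μ,σ) is μ + z_p·σ, with z_{0.11} = -1.227 and z_{0.89} = 1.227.
Eliminate σ: μ = (z₂·x₁ − z₁·x₂)/(z₂ − z₁) = (1.227·-5.9 − (-1.227)·2.3)/2.453 = -1.80.
Then σ = (x₂ − x₁)/(z₂ − z₁) = (2.3 − -5.9)/2.453 = 3.34.

μ = -1.80, σ = 3.34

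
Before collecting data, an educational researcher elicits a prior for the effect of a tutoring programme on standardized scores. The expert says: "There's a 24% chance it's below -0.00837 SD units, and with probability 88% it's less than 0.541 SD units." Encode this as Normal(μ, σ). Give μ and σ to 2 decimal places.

μ = 0.20, σ = 0.29

For Normal(μ,σ), the p-quantile is μ + z_p·σ. Here z_{0.24} = -0.7063, z_{0.88} = 1.175.
So -0.00837 = μ − 0.7063σ and 0.541 = μ + 1.175σ.
Subtracting: σ = (0.541 − -0.00837)/(1.175 − (-0.7063)) = 0.29.
Then μ = -0.00837 − (-0.7063)·0.29 = 0.20.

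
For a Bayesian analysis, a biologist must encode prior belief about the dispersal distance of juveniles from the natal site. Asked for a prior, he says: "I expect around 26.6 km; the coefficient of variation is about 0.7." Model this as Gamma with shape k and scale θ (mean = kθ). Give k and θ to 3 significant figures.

k ≈ 2.04, θ ≈ 13

For Gamma(k, scale θ): mean = kθ, variance = kθ², so CV = 1/√k.
CV = 0.7, hence k = 1/CV² = 2.04.
Then θ = mean/k = 26.6/2.04 = 13.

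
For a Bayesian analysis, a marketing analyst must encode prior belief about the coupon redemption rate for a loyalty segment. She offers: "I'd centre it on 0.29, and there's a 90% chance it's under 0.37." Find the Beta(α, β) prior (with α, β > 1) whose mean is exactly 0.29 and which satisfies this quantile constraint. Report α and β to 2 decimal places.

With mean 0.29 fixed, write α = 0.29s, β = 0.71s where s = α+β.
Need P(θ < 0.37) = 0.9 under Beta(0.29s, 0.71s). Normal approximation: (q−m)/√(m(1−m)/s) ≈ z_{0.9} = 1.28, so s ≈ 0.29·0.71·(1.28)²/(0.37−0.29)² = 52.8.
At s = 52.8: P(θ<0.37) ≈ 0.897. Adjusting to match 0.9 gives s ≈ 54.56.
So α = 0.29·54.56 ≈ 15.82, β = 0.71·54.56 ≈ 38.74.

α ≈ 15.82, β ≈ 38.74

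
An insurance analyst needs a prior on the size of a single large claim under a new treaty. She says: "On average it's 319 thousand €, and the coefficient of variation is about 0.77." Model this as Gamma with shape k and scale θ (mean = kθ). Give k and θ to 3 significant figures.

k ≈ 1.69, θ ≈ 189

For Gamma(k, scale θ): mean = kθ, variance = kθ², so CV = 1/√k.
CV = 0.77, hence k = 1/CV² = 1.69.
Then θ = mean/k = 319/1.69 = 189.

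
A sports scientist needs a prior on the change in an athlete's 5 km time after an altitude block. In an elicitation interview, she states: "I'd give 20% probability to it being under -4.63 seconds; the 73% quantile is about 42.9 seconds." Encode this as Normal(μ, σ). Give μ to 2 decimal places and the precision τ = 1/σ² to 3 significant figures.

The p-quantile of Normal(μ,σ) is μ + z_p·σ, with z_{0.2} = -0.8416 and z_{0.73} = 0.6128.
Eliminate σ: μ = (z₂·x₁ − z₁·x₂)/(z₂ − z₁) = (0.6128·-4.63 − (-0.8416)·42.9)/1.454 = 22.87.
Then σ = (x₂ − x₁)/(z₂ − z₁) = (42.9 − -4.63)/1.454 = 32.68.
Precision τ = 1/σ² = 1/32.68² = 0.000936.

μ = 22.87, τ = 0.000936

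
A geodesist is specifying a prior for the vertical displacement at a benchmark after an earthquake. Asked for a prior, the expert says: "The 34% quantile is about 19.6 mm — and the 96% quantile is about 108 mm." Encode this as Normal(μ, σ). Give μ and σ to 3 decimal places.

μ = 36.456, σ = 40.866

For Normal(μ,σ), the p-quantile is μ + z_p·σ. Here z_{0.34} = -0.4125, z_{0.96} = 1.751.
So 19.6 = μ − 0.4125σ and 108 = μ + 1.751σ.
Subtracting: σ = (108 − 19.6)/(1.751 − (-0.4125)) = 40.866.
Then μ = 19.6 − (-0.4125)·40.866 = 36.456.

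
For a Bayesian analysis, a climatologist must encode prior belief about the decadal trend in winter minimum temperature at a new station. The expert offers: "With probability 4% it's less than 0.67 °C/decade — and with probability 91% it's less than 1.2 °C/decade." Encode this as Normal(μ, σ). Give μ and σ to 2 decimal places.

μ = 0.97, σ = 0.17

The p-quantile of Normal(μ,σ) is μ + z_p·σ, with z_{0.04} = -1.751 and z_{0.91} = 1.341.
Eliminate σ: μ = (z₂·x₁ − z₁·x₂)/(z₂ − z₁) = (1.341·0.67 − (-1.751)·1.2)/3.091 = 0.97.
Then σ = (x₂ − x₁)/(z₂ − z₁) = (1.2 − 0.67)/3.091 = 0.17.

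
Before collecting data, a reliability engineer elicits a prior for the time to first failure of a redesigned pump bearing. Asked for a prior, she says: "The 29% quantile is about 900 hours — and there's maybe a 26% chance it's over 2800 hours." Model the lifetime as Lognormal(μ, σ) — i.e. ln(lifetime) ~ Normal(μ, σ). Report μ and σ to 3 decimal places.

μ ≈ 7.327, σ ≈ 0.948

If T ~ Lognormal(μ,σ) then ln T ~ Normal(μ,σ), so the p-quantile of ln T is μ + z_p·σ.
ln(900) = 6.802 and ln(2800) = 7.937; z_{0.29} = -0.5534, z_{0.74} = 0.6433.
σ = (7.937 − 6.802)/(0.6433 − (-0.5534)) = 0.948.
μ = 6.802 − (-0.5534)·0.948 = 7.327.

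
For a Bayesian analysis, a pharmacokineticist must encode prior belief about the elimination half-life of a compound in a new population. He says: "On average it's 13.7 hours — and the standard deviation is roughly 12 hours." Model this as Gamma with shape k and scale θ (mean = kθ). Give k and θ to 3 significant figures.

For Gamma(k, scale θ): mean = kθ, variance = kθ², so CV = 1/√k.
CV = SD/mean = 12/13.7 = 0.8759, hence k = 1/CV² = 1.3.
Then θ = mean/k = 13.7/1.3 = 10.5.

k ≈ 1.3, θ ≈ 10.5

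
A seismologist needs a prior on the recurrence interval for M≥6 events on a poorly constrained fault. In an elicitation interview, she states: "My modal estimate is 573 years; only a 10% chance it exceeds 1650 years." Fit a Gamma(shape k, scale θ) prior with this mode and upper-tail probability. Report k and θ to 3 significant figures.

k ≈ 2.7, θ ≈ 336

Gamma(k,θ) with k>1 has mode (k−1)θ, so θ = 573/(k−1).
Need P(X < 1650) = 0.9 with θ tied to k this way. Start at k = 2, θ = 573: P(X<1650) ≈ 0.782.
Too low — raise k to concentrate. Iterating converges to k ≈ 2.7.
Then θ = 573/(2.7−1) ≈ 336.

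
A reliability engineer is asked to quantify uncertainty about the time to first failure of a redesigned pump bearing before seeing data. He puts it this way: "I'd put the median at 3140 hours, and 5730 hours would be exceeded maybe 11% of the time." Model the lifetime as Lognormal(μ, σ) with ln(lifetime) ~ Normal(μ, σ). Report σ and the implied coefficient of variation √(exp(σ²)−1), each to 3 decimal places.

If T ~ Lognormal(μ,σ) then ln T ~ Normal(μ,σ), so the p-quantile of ln T is μ + z_p·σ.
ln(3140) = 8.052 and ln(5730) = 8.653; z_{0.5} = 0, z_{0.89} = 1.227.
σ = (8.653 − 8.052)/(1.227 − (0)) = 0.490.
μ = 8.052 − (0)·0.490 = 8.052.
CV = √(exp(σ²)−1) = √(exp(0.2405)−1) = 0.521.

σ ≈ 0.490, CV ≈ 0.521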